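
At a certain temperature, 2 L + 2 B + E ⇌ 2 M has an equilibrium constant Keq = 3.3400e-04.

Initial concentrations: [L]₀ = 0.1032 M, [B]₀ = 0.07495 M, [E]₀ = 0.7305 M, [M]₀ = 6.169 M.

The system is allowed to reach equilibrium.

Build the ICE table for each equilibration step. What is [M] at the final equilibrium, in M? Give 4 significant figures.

[M]_eq = 0.9437 M

Q₀ = 8.7078e+05 vs Keq = 3.3400e-04 ⇒ Q>K, reverse
Step 1:
                  L         B         E         M
  init       0.1032   0.07495    0.7305     6.169
  Δ           5.225     5.225     2.613    -5.225
  eq          5.328       5.3     3.343    0.9437
  solve Keq expr → x = -2.613; check Q = 3.3400e-04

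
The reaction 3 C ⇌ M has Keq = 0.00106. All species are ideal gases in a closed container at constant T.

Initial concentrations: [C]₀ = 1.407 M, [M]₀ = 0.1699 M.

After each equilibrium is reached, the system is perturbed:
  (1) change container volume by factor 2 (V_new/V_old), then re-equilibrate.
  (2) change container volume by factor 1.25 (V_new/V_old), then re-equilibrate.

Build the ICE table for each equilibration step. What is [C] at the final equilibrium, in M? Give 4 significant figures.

[C]_eq = 0.7653 M

Q₀ = 0.061 vs Keq = 0.00106 ⇒ Q>K, reverse
Step 1:
                  C         M
  Initial     1.407    0.1699
  Change     0.4881   -0.1627
  Equil       1.895  0.007214
  solve Keq expr → x = -0.1627; check Q = 0.00106
Then change container volume by factor 2 (V_new/V_old).
Step 2:
                  C         M
  Initial    0.9475  0.003607
  Change   0.008046 -0.002682
  Equil      0.9556 9.2491e-04
  solve Keq expr → x = -0.002682; check Q = 0.00106
Then change container volume by factor 1.25 (V_new/V_old).
Step 3:
                  C         M
  Initial    0.7645 7.3993e-04
  Change  7.9469e-04 -2.6490e-04
  Equil      0.7653 4.7503e-04
  solve Keq expr → x = -2.6490e-04; check Q = 0.00106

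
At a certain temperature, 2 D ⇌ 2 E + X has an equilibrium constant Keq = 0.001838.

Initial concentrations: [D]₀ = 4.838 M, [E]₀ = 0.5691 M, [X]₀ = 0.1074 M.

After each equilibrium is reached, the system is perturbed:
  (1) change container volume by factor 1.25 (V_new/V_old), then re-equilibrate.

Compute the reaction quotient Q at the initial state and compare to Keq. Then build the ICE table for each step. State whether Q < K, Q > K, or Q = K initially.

Q₀ = 0.001486 vs Keq = 0.001838 ⇒ Q<K, forward
Step 1:
                    D           E           X
  init          4.838      0.5691      0.1074
  Δ          -0.02576     0.02576     0.01288
  eq            4.812      0.5949      0.1203
  solve Keq expr → x = 0.01288; check Q = 0.001838
Then change container volume by factor 1.25 (V_new/V_old).
Step 2:
                    D           E           X
  init           3.85      0.4759     0.09623
  Δ          -0.02342     0.02342     0.01171
  eq            3.826      0.4993      0.1079
  solve Keq expr → x = 0.01171; check Q = 0.001838

Q₀ = 0.001486; Q < K (proceeds forward)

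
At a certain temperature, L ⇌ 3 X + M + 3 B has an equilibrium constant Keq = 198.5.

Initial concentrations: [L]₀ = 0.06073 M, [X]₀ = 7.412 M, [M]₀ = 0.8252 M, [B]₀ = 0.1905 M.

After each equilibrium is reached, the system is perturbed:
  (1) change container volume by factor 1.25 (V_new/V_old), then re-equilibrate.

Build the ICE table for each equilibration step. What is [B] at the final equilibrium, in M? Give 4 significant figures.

Q₀ = 38.25 vs Keq = 198.5 ⇒ Q<K, forward
Step 1:
                   L          X          M          B
  init       0.06073      7.412     0.8252     0.1905
  Δ         -0.02593     0.0778    0.02593     0.0778
  eq          0.0348       7.49     0.8511     0.2683
  solve Keq expr → x = 0.02593; check Q = 198.5
Then change container volume by factor 1.25 (V_new/V_old).
Step 2:
                   L          X          M          B
  init       0.02784      5.992     0.6809     0.2146
  Δ         -0.01456    0.04368    0.01456    0.04368
  eq         0.01328      6.036     0.6955     0.2583
  solve Keq expr → x = 0.01456; check Q = 198.5

[B]_eq = 0.2583 M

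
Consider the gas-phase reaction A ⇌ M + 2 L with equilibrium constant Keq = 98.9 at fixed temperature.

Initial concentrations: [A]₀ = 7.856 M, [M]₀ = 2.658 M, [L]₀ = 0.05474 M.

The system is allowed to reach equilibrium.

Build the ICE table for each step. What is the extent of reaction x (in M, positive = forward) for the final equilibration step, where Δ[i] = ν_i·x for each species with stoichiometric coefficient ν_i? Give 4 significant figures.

Q₀ = 0.001014 vs Keq = 98.9 ⇒ Q<K, forward
Step 1:
                  A         M         L
  Initial     7.856     2.658   0.05474
  Change     -3.863     3.863     7.727
  Equil       3.993     6.521     7.781
  solve Keq expr → x = 3.863; check Q = 98.9

x = 3.863 M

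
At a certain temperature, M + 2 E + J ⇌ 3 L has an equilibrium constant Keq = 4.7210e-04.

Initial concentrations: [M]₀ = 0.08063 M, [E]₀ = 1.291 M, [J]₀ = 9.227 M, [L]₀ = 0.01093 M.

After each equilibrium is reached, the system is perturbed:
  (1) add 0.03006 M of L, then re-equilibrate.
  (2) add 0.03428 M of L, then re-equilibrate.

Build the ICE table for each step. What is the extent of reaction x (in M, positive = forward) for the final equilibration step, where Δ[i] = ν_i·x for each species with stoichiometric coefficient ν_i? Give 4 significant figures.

Q₀ = 1.0531e-06 vs Keq = 4.7210e-04 ⇒ Q<K, forward
Step 1:
                    M           E           J           L
  Initial     0.08063       1.291       9.227     0.01093
  Change       -0.021    -0.04201      -0.021     0.06301
  Equil       0.05963       1.249       9.206     0.07394
  solve Keq expr → x = 0.021; check Q = 4.7210e-04
Then add 0.03006 M of L.
Step 2:
                    M           E           J           L
  Initial     0.05963       1.249       9.206       0.104
  Change     0.008638     0.01728    0.008638    -0.02591
  Equil       0.06826       1.266       9.215     0.07809
  solve Keq expr → x = -0.008638; check Q = 4.7210e-04
Then add 0.03428 M of L.
Step 3:
                    M           E           J           L
  Initial     0.06826       1.266       9.215      0.1124
  Change     0.009928     0.01986    0.009928    -0.02978
  Equil       0.07819       1.286       9.225     0.08259
  solve Keq expr → x = -0.009928; check Q = 4.7210e-04

x = -0.009928 M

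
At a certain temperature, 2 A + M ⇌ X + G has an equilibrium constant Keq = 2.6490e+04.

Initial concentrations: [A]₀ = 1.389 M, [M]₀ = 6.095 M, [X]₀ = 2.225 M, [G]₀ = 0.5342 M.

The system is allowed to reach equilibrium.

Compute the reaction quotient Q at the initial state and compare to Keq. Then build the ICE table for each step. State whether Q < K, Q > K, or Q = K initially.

Q₀ = 0.1011 vs Keq = 2.6490e+04 ⇒ Q<K, forward
Step 1:
                    A           M           X           G
  Initial       1.389       6.095       2.225      0.5342
  Change       -1.384      -0.692       0.692       0.692
  Equil      0.004999       5.403       2.917       1.226
  solve Keq expr → x = 0.692; check Q = 2.6490e+04

Q₀ = 0.1011; Q < K (proceeds forward)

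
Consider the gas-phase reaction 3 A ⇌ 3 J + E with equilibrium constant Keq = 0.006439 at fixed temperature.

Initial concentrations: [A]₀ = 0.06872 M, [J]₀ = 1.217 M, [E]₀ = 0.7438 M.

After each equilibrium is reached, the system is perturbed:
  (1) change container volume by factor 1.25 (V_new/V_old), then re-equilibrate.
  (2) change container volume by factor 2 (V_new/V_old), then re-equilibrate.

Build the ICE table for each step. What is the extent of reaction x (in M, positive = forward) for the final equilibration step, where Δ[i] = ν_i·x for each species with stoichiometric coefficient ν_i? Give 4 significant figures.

x = 0.006605 M

Q₀ = 4131 vs Keq = 0.006439 ⇒ Q>K, reverse
Step 1:
                  A         J         E
  init      0.06872     1.217    0.7438
  Δ          0.9617   -0.9617   -0.3206
  eq           1.03    0.2553    0.4232
  solve Keq expr → x = -0.3206; check Q = 0.006439
Then change container volume by factor 1.25 (V_new/V_old).
Step 2:
                  A         J         E
  init       0.8243    0.2043    0.3386
  Δ        -0.01179   0.01179  0.003931
  eq         0.8125     0.216    0.3425
  solve Keq expr → x = 0.003931; check Q = 0.006439
Then change container volume by factor 2 (V_new/V_old).
Step 3:
                  A         J         E
  init       0.4063     0.108    0.1713
  Δ        -0.01982   0.01982  0.006605
  eq         0.3864    0.1278    0.1779
  solve Keq expr → x = 0.006605; check Q = 0.006439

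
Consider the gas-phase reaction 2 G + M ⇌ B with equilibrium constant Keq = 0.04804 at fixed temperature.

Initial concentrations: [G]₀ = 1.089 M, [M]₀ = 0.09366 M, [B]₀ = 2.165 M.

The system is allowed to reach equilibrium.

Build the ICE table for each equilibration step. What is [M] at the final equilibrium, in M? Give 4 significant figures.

[M]_eq = 1.376 M

Q₀ = 19.49 vs Keq = 0.04804 ⇒ Q>K, reverse
Step 1:
                    G           M           B
  I             1.089     0.09366       2.165
  C             2.565       1.282      -1.282
  E             3.654       1.376      0.8826
  solve Keq expr → x = -1.282; check Q = 0.04804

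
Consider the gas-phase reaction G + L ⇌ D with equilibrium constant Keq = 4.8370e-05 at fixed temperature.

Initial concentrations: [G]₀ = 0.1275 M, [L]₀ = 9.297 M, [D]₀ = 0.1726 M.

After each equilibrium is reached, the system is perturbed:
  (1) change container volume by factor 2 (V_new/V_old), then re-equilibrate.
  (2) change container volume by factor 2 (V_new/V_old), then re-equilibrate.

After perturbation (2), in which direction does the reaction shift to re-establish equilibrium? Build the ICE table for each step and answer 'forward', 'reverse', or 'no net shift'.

Direction: reverse

Q₀ = 0.1456 vs Keq = 4.8370e-05 ⇒ Q>K, reverse
Step 1:
                    G           L           D
  I            0.1275       9.297      0.1726
  C            0.1725      0.1725     -0.1725
  E               0.3       9.469  1.3739e-04
  solve Keq expr → x = -0.1725; check Q = 4.8370e-05
Then change container volume by factor 2 (V_new/V_old).
Step 2:
                    G           L           D
  I              0.15       4.735  6.8697e-05
  C        3.4340e-05  3.4340e-05 -3.4340e-05
  E              0.15       4.735  3.4357e-05
  solve Keq expr → x = -3.4340e-05; check Q = 4.8370e-05
Then change container volume by factor 2 (V_new/V_old).
Step 3:
                    G           L           D
  I           0.07501       2.367  1.7178e-05
  C        8.5882e-06  8.5882e-06 -8.5882e-06
  E           0.07502       2.367  8.5902e-06
  solve Keq expr → x = -8.5882e-06; check Q = 4.8370e-05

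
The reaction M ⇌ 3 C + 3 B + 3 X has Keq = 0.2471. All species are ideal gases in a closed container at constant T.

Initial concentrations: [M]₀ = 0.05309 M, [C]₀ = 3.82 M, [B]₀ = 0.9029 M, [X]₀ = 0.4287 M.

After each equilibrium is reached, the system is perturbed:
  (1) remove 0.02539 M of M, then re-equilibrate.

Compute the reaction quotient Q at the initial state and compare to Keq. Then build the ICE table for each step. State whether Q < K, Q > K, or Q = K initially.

Q₀ = 60.89 vs Keq = 0.2471 ⇒ Q>K, reverse
Step 1:
                    M           C           B           X
  init        0.05309        3.82      0.9029      0.4287
  Δ           0.09302     -0.2791     -0.2791     -0.2791
  eq           0.1461       3.541      0.6238      0.1496
  solve Keq expr → x = -0.09302; check Q = 0.2471
Then remove 0.02539 M of M.
Step 2:
                    M           C           B           X
  init         0.1207       3.541      0.6238      0.1496
  Δ            0.0022   -0.006599   -0.006599   -0.006599
  eq           0.1229       3.534      0.6172       0.143
  solve Keq expr → x = -0.0022; check Q = 0.2471

Q₀ = 60.89; Q > K (proceeds reverse)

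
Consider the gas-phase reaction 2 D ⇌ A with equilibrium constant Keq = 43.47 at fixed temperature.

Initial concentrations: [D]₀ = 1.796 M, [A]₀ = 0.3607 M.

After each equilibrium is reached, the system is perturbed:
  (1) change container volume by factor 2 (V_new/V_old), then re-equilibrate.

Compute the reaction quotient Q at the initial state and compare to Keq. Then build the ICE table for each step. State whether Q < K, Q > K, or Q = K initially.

Q₀ = 0.1118 vs Keq = 43.47 ⇒ Q<K, forward
Step 1:
                   D          A
  Initial      1.796     0.3607
  Change      -1.631     0.8157
  Equil       0.1645      1.176
  solve Keq expr → x = 0.8157; check Q = 43.47
Then change container volume by factor 2 (V_new/V_old).
Step 2:
                   D          A
  Initial    0.08225     0.5882
  Change     0.03246   -0.01623
  Equil       0.1147      0.572
  solve Keq expr → x = -0.01623; check Q = 43.47

Q₀ = 0.1118; Q < K (proceeds forward)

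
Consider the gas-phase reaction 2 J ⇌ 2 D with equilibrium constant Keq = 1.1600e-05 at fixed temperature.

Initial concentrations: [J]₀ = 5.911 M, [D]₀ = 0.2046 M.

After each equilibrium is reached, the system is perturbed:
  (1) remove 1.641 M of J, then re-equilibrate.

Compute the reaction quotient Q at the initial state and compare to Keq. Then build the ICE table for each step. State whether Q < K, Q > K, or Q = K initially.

Q₀ = 0.001198 vs Keq = 1.1600e-05 ⇒ Q>K, reverse
Step 1:
                   J          D
  Initial      5.911     0.2046
  Change      0.1838    -0.1838
  Equil        6.095    0.02076
  solve Keq expr → x = -0.09192; check Q = 1.1600e-05
Then remove 1.641 M of J.
Step 2:
                   J          D
  Initial      4.454    0.02076
  Change     0.00557   -0.00557
  Equil        4.459    0.01519
  solve Keq expr → x = -0.002785; check Q = 1.1600e-05

Q₀ = 0.001198; Q > K (proceeds reverse)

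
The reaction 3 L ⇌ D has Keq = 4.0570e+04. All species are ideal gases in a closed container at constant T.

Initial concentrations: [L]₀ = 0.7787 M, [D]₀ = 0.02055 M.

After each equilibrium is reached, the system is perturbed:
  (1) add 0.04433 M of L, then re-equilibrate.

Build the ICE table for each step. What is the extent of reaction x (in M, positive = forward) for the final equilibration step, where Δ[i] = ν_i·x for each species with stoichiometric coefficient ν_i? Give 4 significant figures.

x = 0.01467 M

Q₀ = 0.04352 vs Keq = 4.0570e+04 ⇒ Q<K, forward
Step 1:
                    L           D
  init         0.7787     0.02055
  Δ           -0.7598      0.2533
  eq           0.0189      0.2738
  solve Keq expr → x = 0.2533; check Q = 4.0570e+04
Then add 0.04433 M of L.
Step 2:
                    L           D
  init        0.06323      0.2738
  Δ            -0.044     0.01467
  eq          0.01923      0.2885
  solve Keq expr → x = 0.01467; check Q = 4.0570e+04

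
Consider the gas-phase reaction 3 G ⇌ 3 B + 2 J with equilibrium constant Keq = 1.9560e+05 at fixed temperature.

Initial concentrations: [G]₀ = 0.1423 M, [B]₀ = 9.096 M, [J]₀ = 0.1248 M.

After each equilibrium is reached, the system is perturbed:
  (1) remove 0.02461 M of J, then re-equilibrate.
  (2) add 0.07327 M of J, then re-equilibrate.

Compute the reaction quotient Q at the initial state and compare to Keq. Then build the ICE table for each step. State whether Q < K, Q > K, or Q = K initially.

Q₀ = 4068; Q < K (proceeds forward)

Q₀ = 4068 vs Keq = 1.9560e+05 ⇒ Q<K, forward
Step 1:
                   G          B          J
  init        0.1423      9.096     0.1248
  Δ         -0.09085    0.09085    0.06057
  eq         0.05145      9.187     0.1854
  solve Keq expr → x = 0.03028; check Q = 1.9560e+05
Then remove 0.02461 M of J.
Step 2:
                   G          B          J
  init       0.05145      9.187     0.1608
  Δ         -0.00411    0.00411    0.00274
  eq         0.04734      9.191     0.1635
  solve Keq expr → x = 0.00137; check Q = 1.9560e+05
Then add 0.07327 M of J.
Step 3:
                   G          B          J
  init       0.04734      9.191     0.2368
  Δ          0.01183   -0.01183  -0.007884
  eq         0.05917      9.179     0.2289
  solve Keq expr → x = -0.003942; check Q = 1.9560e+05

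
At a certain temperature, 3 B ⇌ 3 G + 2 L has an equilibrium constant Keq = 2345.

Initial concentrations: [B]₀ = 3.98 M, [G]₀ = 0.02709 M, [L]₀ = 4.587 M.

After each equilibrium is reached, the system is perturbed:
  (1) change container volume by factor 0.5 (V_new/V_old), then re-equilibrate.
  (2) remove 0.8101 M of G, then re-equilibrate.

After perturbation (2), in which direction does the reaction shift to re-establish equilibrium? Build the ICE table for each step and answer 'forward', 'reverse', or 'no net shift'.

Direction: forward

Q₀ = 6.6349e-06 vs Keq = 2345 ⇒ Q<K, forward
Step 1:
                    B           G           L
  init           3.98     0.02709       4.587
  Δ            -3.136       3.136       2.091
  eq           0.8442       3.163       6.678
  solve Keq expr → x = 1.045; check Q = 2345
Then change container volume by factor 0.5 (V_new/V_old).
Step 2:
                    B           G           L
  init          1.688       6.326       13.36
  Δ            0.6594     -0.6594     -0.4396
  eq            2.348       5.666       12.92
  solve Keq expr → x = -0.2198; check Q = 2345
Then remove 0.8101 M of G.
Step 3:
                    B           G           L
  init          2.348       4.856       12.92
  Δ           -0.2258      0.2258      0.1505
  eq            2.122       5.082       13.07
  solve Keq expr → x = 0.07526; check Q = 2345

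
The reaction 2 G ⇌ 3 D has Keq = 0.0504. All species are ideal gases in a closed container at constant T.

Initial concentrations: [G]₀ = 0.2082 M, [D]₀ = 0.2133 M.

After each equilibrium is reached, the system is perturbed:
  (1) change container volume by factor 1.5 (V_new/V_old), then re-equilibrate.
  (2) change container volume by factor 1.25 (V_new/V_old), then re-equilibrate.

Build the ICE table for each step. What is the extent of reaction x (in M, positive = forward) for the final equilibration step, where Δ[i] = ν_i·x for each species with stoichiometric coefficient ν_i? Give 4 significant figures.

Q₀ = 0.2239 vs Keq = 0.0504 ⇒ Q>K, reverse
Step 1:
                   G          D
  init        0.2082     0.2133
  Δ          0.04392   -0.06588
  eq          0.2521     0.1474
  solve Keq expr → x = -0.02196; check Q = 0.0504
Then change container volume by factor 1.5 (V_new/V_old).
Step 2:
                   G          D
  init        0.1681    0.09828
  Δ        -0.007295    0.01094
  eq          0.1608     0.1092
  solve Keq expr → x = 0.003648; check Q = 0.0504
Then change container volume by factor 1.25 (V_new/V_old).
Step 3:
                   G          D
  init        0.1286    0.08738
  Δ         -0.00339   0.005086
  eq          0.1252    0.09246
  solve Keq expr → x = 0.001695; check Q = 0.0504

x = 0.001695 M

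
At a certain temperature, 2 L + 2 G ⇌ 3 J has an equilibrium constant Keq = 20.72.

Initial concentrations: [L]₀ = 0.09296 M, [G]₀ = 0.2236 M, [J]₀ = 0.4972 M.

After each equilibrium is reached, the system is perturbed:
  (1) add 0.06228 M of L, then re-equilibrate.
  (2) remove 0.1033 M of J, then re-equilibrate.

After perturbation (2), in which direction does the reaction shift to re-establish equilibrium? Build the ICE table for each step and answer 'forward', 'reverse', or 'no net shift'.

Q₀ = 284.5 vs Keq = 20.72 ⇒ Q>K, reverse
Step 1:
                    L           G           J
  init        0.09296      0.2236      0.4972
  Δ           0.07792     0.07792     -0.1169
  eq           0.1709      0.3015      0.3803
  solve Keq expr → x = -0.03896; check Q = 20.72
Then add 0.06228 M of L.
Step 2:
                    L           G           J
  init         0.2332      0.3015      0.3803
  Δ           -0.0228     -0.0228     0.03421
  eq           0.2104      0.2787      0.4145
  solve Keq expr → x = 0.0114; check Q = 20.72
Then remove 0.1033 M of J.
Step 3:
                    L           G           J
  init         0.2104      0.2787      0.3112
  Δ          -0.02745    -0.02745     0.04118
  eq           0.1829      0.2513      0.3524
  solve Keq expr → x = 0.01373; check Q = 20.72

Direction: forward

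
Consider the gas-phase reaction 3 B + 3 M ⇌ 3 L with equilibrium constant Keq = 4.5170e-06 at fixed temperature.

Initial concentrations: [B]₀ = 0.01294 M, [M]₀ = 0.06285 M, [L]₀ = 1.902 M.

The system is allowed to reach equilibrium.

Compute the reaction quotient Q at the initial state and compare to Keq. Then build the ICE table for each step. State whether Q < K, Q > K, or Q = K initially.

Q₀ = 1.2791e+10 vs Keq = 4.5170e-06 ⇒ Q>K, reverse
Step 1:
                   B          M          L
  I          0.01294    0.06285      1.902
  C            1.843      1.843     -1.843
  E            1.856      1.906     0.0585
  solve Keq expr → x = -0.6145; check Q = 4.5170e-06

Q₀ = 1.2791e+10; Q > K (proceeds reverse)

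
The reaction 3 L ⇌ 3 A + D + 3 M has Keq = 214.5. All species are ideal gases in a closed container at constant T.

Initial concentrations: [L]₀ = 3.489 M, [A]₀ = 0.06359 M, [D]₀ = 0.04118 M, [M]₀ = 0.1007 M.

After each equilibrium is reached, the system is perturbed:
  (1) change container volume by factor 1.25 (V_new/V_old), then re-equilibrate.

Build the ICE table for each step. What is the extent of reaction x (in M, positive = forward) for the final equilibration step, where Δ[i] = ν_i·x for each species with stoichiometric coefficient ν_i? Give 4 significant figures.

x = 0.04085 M

Q₀ = 2.5459e-10 vs Keq = 214.5 ⇒ Q<K, forward
Step 1:
                   L          A          D          M
  init         3.489    0.06359    0.04118     0.1007
  Δ           -2.461      2.461     0.8203      2.461
  eq           1.028      2.525     0.8615      2.562
  solve Keq expr → x = 0.8203; check Q = 214.5
Then change container volume by factor 1.25 (V_new/V_old).
Step 2:
                   L          A          D          M
  init        0.8224       2.02     0.6892      2.049
  Δ          -0.1225     0.1225    0.04085     0.1225
  eq          0.6999      2.142     0.7301      2.172
  solve Keq expr → x = 0.04085; check Q = 214.5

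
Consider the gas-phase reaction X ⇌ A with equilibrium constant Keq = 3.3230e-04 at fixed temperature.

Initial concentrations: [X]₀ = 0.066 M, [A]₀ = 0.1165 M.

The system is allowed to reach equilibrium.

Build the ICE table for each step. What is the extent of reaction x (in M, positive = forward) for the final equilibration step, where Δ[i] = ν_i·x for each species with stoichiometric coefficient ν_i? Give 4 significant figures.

x = -0.1164 M

Q₀ = 1.765 vs Keq = 3.3230e-04 ⇒ Q>K, reverse
Step 1:
                  X         A
  init        0.066    0.1165
  Δ          0.1164   -0.1164
  eq         0.1824 6.0625e-05
  solve Keq expr → x = -0.1164; check Q = 3.3230e-04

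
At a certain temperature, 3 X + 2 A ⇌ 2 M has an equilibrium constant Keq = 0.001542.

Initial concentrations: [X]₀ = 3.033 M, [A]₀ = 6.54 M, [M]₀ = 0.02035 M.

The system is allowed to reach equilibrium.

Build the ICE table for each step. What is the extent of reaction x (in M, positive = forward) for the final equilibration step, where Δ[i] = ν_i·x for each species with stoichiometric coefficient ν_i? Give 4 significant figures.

x = 0.3284 M

Q₀ = 3.4702e-07 vs Keq = 0.001542 ⇒ Q<K, forward
Step 1:
                    X           A           M
  Initial       3.033        6.54     0.02035
  Change      -0.9851     -0.6567      0.6567
  Equil         2.048       5.883      0.6771
  solve Keq expr → x = 0.3284; check Q = 0.001542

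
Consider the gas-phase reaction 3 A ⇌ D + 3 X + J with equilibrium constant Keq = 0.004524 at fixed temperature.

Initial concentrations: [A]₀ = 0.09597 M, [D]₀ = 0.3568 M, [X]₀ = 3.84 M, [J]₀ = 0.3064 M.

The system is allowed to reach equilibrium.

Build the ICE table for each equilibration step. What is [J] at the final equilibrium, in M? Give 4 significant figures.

Q₀ = 7003 vs Keq = 0.004524 ⇒ Q>K, reverse
Step 1:
                  A         D         X         J
  init      0.09597    0.3568      3.84    0.3064
  Δ           0.909    -0.303    -0.909    -0.303
  eq          1.005   0.05379     2.931  0.003391
  solve Keq expr → x = -0.303; check Q = 0.004524

[J]_eq = 0.003391 M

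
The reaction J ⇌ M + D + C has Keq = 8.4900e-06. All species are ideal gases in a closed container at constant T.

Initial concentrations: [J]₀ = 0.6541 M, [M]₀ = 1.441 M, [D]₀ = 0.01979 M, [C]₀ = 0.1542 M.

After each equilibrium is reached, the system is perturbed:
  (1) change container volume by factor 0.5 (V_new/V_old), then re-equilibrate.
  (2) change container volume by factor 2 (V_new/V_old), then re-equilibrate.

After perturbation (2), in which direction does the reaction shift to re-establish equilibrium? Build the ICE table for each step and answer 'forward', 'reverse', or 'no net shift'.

Direction: forward

Q₀ = 0.006723 vs Keq = 8.4900e-06 ⇒ Q>K, reverse
Step 1:
                    J           M           D           C
  Initial      0.6541       1.441     0.01979      0.1542
  Change      0.01976    -0.01976    -0.01976    -0.01976
  Equil        0.6739       1.421  2.9942e-05      0.1344
  solve Keq expr → x = -0.01976; check Q = 8.4900e-06
Then change container volume by factor 0.5 (V_new/V_old).
Step 2:
                    J           M           D           C
  Initial       1.348       2.842  5.9884e-05      0.2689
  Change   4.4910e-05 -4.4910e-05 -4.4910e-05 -4.4910e-05
  Equil         1.348       2.842  1.4974e-05      0.2688
  solve Keq expr → x = -4.4910e-05; check Q = 8.4900e-06
Then change container volume by factor 2 (V_new/V_old).
Step 3:
                    J           M           D           C
  Initial      0.6739       1.421  7.4871e-06      0.1344
  Change  -2.2455e-05  2.2455e-05  2.2455e-05  2.2455e-05
  Equil        0.6739       1.421  2.9942e-05      0.1344
  solve Keq expr → x = 2.2455e-05; check Q = 8.4900e-06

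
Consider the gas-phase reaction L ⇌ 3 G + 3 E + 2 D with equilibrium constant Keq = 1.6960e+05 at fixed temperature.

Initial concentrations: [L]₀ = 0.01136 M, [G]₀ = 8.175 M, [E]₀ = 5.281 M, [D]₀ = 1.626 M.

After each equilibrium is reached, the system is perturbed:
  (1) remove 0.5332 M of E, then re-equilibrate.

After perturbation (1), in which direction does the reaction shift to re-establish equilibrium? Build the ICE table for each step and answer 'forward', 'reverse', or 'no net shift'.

Q₀ = 1.8727e+07 vs Keq = 1.6960e+05 ⇒ Q>K, reverse
Step 1:
                  L         G         E         D
  I         0.01136     8.175     5.281     1.626
  C          0.2581   -0.7743   -0.7743   -0.5162
  E          0.2695     7.401     4.507      1.11
  solve Keq expr → x = -0.2581; check Q = 1.6960e+05
Then remove 0.5332 M of E.
Step 2:
                  L         G         E         D
  I          0.2695     7.401     3.974      1.11
  C        -0.03462    0.1039    0.1039   0.06924
  E          0.2348     7.505     4.077     1.179
  solve Keq expr → x = 0.03462; check Q = 1.6960e+05

Direction: forward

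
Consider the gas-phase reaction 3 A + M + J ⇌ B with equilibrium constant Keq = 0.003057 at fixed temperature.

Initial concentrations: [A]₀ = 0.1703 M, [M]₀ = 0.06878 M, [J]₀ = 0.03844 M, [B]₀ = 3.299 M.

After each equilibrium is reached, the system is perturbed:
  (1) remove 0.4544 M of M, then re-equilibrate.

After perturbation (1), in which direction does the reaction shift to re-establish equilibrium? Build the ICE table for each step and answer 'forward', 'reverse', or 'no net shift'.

Q₀ = 2.5263e+05 vs Keq = 0.003057 ⇒ Q>K, reverse
Step 1:
                    A           M           J           B
  Initial      0.1703     0.06878     0.03844       3.299
  Change        5.231       1.744       1.744      -1.744
  Equil         5.401       1.812       1.782       1.555
  solve Keq expr → x = -1.744; check Q = 0.003057
Then remove 0.4544 M of M.
Step 2:
                    A           M           J           B
  Initial       5.401       1.358       1.782       1.555
  Change       0.2436     0.08121     0.08121    -0.08121
  Equil         5.645       1.439       1.863       1.474
  solve Keq expr → x = -0.08121; check Q = 0.003057

Direction: reverse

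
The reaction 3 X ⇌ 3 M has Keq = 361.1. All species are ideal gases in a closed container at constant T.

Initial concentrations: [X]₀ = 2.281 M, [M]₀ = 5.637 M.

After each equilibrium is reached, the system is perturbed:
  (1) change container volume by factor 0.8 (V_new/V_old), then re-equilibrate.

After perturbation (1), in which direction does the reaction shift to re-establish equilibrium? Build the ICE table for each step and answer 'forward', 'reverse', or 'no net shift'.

Q₀ = 15.09 vs Keq = 361.1 ⇒ Q<K, forward
Step 1:
                   X          M
  Initial      2.281      5.637
  Change      -1.306      1.306
  Equil        0.975      6.943
  solve Keq expr → x = 0.4353; check Q = 361.1
Then change container volume by factor 0.8 (V_new/V_old).
Step 2:
                   X          M
  Initial      1.219      8.679
  Change           0          0
  Equil        1.219      8.679
  solve Keq expr → x = 0; check Q = 361.1

Direction: no net shift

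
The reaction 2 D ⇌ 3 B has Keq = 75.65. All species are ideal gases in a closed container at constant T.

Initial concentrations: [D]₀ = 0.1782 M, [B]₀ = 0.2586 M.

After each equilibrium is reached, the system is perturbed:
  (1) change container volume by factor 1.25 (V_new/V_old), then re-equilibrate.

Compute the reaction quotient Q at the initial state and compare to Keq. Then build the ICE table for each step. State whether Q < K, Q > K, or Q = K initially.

Q₀ = 0.5446 vs Keq = 75.65 ⇒ Q<K, forward
Step 1:
                   D          B
  Initial     0.1782     0.2586
  Change     -0.1411     0.2117
  Equil      0.03708     0.4703
  solve Keq expr → x = 0.07056; check Q = 75.65
Then change container volume by factor 1.25 (V_new/V_old).
Step 2:
                   D          B
  Initial    0.02966     0.3762
  Change   -0.002702   0.004053
  Equil      0.02696     0.3803
  solve Keq expr → x = 0.001351; check Q = 75.65

Q₀ = 0.5446; Q < K (proceeds forward)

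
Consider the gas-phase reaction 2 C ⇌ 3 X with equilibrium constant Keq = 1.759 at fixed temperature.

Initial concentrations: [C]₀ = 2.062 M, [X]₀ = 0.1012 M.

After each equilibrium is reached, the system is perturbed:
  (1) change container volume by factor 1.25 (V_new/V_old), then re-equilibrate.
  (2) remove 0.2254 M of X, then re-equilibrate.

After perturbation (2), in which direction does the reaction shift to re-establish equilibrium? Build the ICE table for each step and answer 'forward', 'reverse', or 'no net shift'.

Q₀ = 2.4376e-04 vs Keq = 1.759 ⇒ Q<K, forward
Step 1:
                  C         X
  init        2.062    0.1012
  Δ         -0.8482     1.272
  eq          1.214     1.374
  solve Keq expr → x = 0.4241; check Q = 1.759
Then change container volume by factor 1.25 (V_new/V_old).
Step 2:
                  C         X
  init        0.971     1.099
  Δ        -0.03661   0.05491
  eq         0.9344     1.154
  solve Keq expr → x = 0.0183; check Q = 1.759
Then remove 0.2254 M of X.
Step 3:
                  C         X
  init       0.9344    0.9284
  Δ        -0.09641    0.1446
  eq          0.838     1.073
  solve Keq expr → x = 0.0482; check Q = 1.759

Direction: forward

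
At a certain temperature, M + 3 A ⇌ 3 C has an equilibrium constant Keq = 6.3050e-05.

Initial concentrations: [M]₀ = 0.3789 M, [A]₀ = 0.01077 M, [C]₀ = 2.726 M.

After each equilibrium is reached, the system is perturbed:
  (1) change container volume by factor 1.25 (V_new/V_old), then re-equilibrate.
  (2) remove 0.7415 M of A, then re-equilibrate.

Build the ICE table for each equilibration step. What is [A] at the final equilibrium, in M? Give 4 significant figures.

Q₀ = 4.2796e+07 vs Keq = 6.3050e-05 ⇒ Q>K, reverse
Step 1:
                  M         A         C
  I          0.3789   0.01077     2.726
  C          0.8712     2.613    -2.613
  E            1.25     2.624    0.1125
  solve Keq expr → x = -0.8712; check Q = 6.3050e-05
Then change container volume by factor 1.25 (V_new/V_old).
Step 2:
                  M         A         C
  I               1     2.099   0.09001
  C         0.00205   0.00615  -0.00615
  E           1.002     2.106   0.08386
  solve Keq expr → x = -0.00205; check Q = 6.3050e-05
Then remove 0.7415 M of A.
Step 3:
                  M         A         C
  I           1.002     1.364   0.08386
  C        0.009412   0.02824  -0.02824
  E           1.012     1.392   0.05563
  solve Keq expr → x = -0.009412; check Q = 6.3050e-05

[A]_eq = 1.392 M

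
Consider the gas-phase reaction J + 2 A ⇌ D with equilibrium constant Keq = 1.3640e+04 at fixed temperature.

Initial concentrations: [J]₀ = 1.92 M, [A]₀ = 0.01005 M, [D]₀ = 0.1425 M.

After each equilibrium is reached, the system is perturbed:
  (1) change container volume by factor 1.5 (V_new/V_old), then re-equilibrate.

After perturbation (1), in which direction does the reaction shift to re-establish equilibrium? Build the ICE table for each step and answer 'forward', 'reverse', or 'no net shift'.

Q₀ = 734.8 vs Keq = 1.3640e+04 ⇒ Q<K, forward
Step 1:
                   J          A          D
  init          1.92    0.01005     0.1425
  Δ        -0.003842  -0.007684   0.003842
  eq           1.916   0.002366     0.1463
  solve Keq expr → x = 0.003842; check Q = 1.3640e+04
Then change container volume by factor 1.5 (V_new/V_old).
Step 2:
                   J          A          D
  init         1.277   0.001578    0.09756
  Δ       3.9182e-04 7.8363e-04 -3.9182e-04
  eq           1.278   0.002361    0.09717
  solve Keq expr → x = -3.9182e-04; check Q = 1.3640e+04

Direction: reverse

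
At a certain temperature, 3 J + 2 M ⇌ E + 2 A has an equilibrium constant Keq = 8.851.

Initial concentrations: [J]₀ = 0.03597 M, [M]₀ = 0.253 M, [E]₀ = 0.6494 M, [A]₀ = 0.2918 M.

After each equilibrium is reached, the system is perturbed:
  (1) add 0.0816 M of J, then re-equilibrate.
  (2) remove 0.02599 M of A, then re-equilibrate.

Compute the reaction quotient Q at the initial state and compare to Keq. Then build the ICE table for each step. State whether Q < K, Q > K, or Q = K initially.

Q₀ = 1.8562e+04; Q > K (proceeds reverse)

Q₀ = 1.8562e+04 vs Keq = 8.851 ⇒ Q>K, reverse
Step 1:
                  J         M         E         A
  I         0.03597     0.253    0.6494    0.2918
  C          0.1932    0.1288  -0.06441   -0.1288
  E          0.2292    0.3818     0.585     0.163
  solve Keq expr → x = -0.06441; check Q = 8.851
Then add 0.0816 M of J.
Step 2:
                  J         M         E         A
  I          0.3108    0.3818     0.585     0.163
  C        -0.04133  -0.02756   0.01378   0.02756
  E          0.2695    0.3543    0.5988    0.1905
  solve Keq expr → x = 0.01378; check Q = 8.851
Then remove 0.02599 M of A.
Step 3:
                  J         M         E         A
  I          0.2695    0.3543    0.5988    0.1645
  C        -0.01239 -0.008262  0.004131  0.008262
  E          0.2571     0.346    0.6029    0.1728
  solve Keq expr → x = 0.004131; check Q = 8.851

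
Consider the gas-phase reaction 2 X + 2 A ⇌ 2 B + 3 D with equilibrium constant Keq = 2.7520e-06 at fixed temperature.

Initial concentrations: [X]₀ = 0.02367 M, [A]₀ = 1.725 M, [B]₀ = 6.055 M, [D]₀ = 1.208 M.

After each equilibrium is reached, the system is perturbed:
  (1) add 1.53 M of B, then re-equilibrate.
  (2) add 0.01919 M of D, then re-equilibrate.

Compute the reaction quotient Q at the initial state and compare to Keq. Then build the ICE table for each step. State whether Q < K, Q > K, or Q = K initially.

Q₀ = 3.8766e+04 vs Keq = 2.7520e-06 ⇒ Q>K, reverse
Step 1:
                  X         A         B         D
  init      0.02367     1.725     6.055     1.208
  Δ          0.8003    0.8003   -0.8003      -1.2
  eq          0.824     2.525     5.255  0.007557
  solve Keq expr → x = -0.4001; check Q = 2.7520e-06
Then add 1.53 M of B.
Step 2:
                  X         A         B         D
  init        0.824     2.525     6.785  0.007557
  Δ       7.8523e-04 7.8523e-04 -7.8523e-04 -0.001178
  eq         0.8248     2.526     6.784  0.006379
  solve Keq expr → x = -3.9261e-04; check Q = 2.7520e-06
Then add 0.01919 M of D.
Step 3:
                  X         A         B         D
  init       0.8248     2.526     6.784   0.02557
  Δ         0.01273   0.01273  -0.01273  -0.01909
  eq         0.8375     2.539     6.771  0.006474
  solve Keq expr → x = -0.006365; check Q = 2.7520e-06

Q₀ = 3.8766e+04; Q > K (proceeds reverse)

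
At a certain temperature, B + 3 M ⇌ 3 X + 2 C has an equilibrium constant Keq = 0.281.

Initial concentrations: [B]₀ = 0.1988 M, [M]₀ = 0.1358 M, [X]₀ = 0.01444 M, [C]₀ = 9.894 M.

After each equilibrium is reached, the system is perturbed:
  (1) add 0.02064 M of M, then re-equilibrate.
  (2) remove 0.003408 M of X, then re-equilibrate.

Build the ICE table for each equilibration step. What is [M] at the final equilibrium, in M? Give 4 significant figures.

[M]_eq = 0.1547 M

Q₀ = 0.592 vs Keq = 0.281 ⇒ Q>K, reverse
Step 1:
                   B          M          X          C
  init        0.1988     0.1358    0.01444      9.894
  Δ       9.7136e-04   0.002914  -0.002914  -0.001943
  eq          0.1998     0.1387    0.01153      9.892
  solve Keq expr → x = -9.7136e-04; check Q = 0.281
Then add 0.02064 M of M.
Step 2:
                   B          M          X          C
  init        0.1998     0.1594    0.01153      9.892
  Δ       -5.2400e-04  -0.001572   0.001572   0.001048
  eq          0.1992     0.1578     0.0131      9.893
  solve Keq expr → x = 5.2400e-04; check Q = 0.281
Then remove 0.003408 M of X.
Step 3:
                   B          M          X          C
  init        0.1992     0.1578    0.00969      9.893
  Δ        -0.001041  -0.003124   0.003124   0.002083
  eq          0.1982     0.1547    0.01281      9.895
  solve Keq expr → x = 0.001041; check Q = 0.281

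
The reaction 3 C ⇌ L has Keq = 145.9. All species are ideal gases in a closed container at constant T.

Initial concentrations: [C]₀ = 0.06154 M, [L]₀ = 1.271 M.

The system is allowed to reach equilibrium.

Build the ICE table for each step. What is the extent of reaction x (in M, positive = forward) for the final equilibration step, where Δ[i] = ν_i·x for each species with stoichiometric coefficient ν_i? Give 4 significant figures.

x = -0.04721 M

Q₀ = 5453 vs Keq = 145.9 ⇒ Q>K, reverse
Step 1:
                   C          L
  init       0.06154      1.271
  Δ           0.1416   -0.04721
  eq          0.2032      1.224
  solve Keq expr → x = -0.04721; check Q = 145.9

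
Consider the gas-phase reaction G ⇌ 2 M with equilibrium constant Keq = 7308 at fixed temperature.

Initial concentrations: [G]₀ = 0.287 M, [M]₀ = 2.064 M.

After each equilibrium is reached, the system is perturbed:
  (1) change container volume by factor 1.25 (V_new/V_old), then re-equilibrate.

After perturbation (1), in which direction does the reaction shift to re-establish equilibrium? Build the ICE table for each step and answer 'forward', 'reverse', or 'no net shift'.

Q₀ = 14.84 vs Keq = 7308 ⇒ Q<K, forward
Step 1:
                    G           M
  I             0.287       2.064
  C            -0.286      0.5721
  E        9.5088e-04       2.636
  solve Keq expr → x = 0.286; check Q = 7308
Then change container volume by factor 1.25 (V_new/V_old).
Step 2:
                    G           M
  I        7.6070e-04       2.109
  C       -1.5197e-04  3.0393e-04
  E        6.0874e-04       2.109
  solve Keq expr → x = 1.5197e-04; check Q = 7308

Direction: forward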